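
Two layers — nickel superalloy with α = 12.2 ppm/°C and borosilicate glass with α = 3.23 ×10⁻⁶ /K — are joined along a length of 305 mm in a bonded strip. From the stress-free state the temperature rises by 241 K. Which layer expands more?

α(nickel superalloy) = 12.2×10⁻⁶/K vs α(borosilicate glass) = 3.23×10⁻⁶/K.
Higher α expands more for the same ΔT: nickel superalloy.

nickel superalloy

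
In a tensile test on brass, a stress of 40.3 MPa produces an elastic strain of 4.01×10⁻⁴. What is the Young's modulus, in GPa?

100 GPa

E = σ/ε = 40.3 MPa / 4.01×10⁻⁴ = 100500 MPa = 100 GPa.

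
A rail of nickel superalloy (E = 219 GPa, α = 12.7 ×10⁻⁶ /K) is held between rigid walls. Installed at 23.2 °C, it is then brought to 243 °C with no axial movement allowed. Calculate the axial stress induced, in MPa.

611 MPa

ΔT = 219.8 K. Constrained thermal stress σ = E·α·ΔT = 219.0×10³ MPa × 12.7×10⁻⁶ × 219.8 = 611 MPa (compressive).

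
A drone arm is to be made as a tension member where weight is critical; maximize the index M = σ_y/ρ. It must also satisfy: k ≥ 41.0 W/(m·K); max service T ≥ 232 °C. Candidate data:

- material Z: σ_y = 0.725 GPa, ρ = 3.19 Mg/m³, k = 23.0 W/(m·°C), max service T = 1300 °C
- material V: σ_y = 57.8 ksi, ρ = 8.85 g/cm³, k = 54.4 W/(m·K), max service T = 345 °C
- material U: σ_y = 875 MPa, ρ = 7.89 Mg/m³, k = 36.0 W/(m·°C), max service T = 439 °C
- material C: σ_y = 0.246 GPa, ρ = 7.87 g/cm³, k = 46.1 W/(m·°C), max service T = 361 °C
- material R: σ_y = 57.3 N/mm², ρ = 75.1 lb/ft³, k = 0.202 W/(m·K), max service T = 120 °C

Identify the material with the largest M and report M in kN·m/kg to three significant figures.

Screen on constraints: k ≥ 41.0 W/(m·K); max service T ≥ 232 °C. Survivors: material V, material C.
Convert each candidate to consistent units, then evaluate M:
  material V: σ_y = 398.5 MPa, ρ = 8850 kg/m³
  material C: σ_y = 246.0 MPa, ρ = 7870 kg/m³
  material V: M = 45.0 kN·m/kg
  material C: M = 31.3 kN·m/kg
Highest index: material V.

material V, M = 45.0 kN·m/kg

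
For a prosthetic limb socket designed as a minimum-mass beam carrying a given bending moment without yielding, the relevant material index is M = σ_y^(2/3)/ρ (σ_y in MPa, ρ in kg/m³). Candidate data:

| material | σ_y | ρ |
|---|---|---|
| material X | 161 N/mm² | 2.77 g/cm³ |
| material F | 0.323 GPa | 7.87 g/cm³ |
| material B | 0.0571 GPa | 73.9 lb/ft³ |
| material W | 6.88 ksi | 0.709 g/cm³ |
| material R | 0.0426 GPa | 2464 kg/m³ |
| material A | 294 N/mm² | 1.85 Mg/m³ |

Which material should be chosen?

In SI units:
  material X: σ_y = 161.0 MPa, ρ = 2770 kg/m³
  material F: σ_y = 323.0 MPa, ρ = 7870 kg/m³
  material B: σ_y = 57.10 MPa, ρ = 1184 kg/m³
  material W: σ_y = 47.44 MPa, ρ = 709.0 kg/m³
  material R: σ_y = 42.60 MPa, ρ = 2464 kg/m³
  material A: σ_y = 294.0 MPa, ρ = 1850 kg/m³
  material A: M = 23.9×10⁻³
  material W: M = 18.5×10⁻³
  material B: M = 12.5×10⁻³
  material X: M = 10.7×10⁻³
  material F: M = 5.98×10⁻³
  material R: M = 4.95×10⁻³
Highest index: material A.

material A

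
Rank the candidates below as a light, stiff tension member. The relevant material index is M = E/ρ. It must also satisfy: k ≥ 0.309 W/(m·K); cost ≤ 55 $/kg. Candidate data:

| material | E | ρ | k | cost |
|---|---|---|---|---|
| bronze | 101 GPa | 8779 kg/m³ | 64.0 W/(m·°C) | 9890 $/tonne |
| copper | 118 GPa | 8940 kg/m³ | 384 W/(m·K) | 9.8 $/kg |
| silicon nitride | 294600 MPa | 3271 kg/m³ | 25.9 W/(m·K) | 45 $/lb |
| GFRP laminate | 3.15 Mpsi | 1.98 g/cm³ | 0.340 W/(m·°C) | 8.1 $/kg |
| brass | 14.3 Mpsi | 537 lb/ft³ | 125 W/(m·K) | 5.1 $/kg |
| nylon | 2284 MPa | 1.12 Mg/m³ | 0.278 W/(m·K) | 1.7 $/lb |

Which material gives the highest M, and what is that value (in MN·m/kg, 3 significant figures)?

copper, M = 13.2 MN·m/kg

Screen on constraints: k ≥ 0.309 W/(m·K); cost ≤ 55 $/kg. Survivors: bronze, copper, GFRP laminate, brass.
Putting every candidate on a common basis:
  bronze: E = 101.0 GPa, ρ = 8779 kg/m³
  copper: E = 118.0 GPa, ρ = 8940 kg/m³
  GFRP laminate: E = 21.72 GPa, ρ = 1980 kg/m³
  brass: E = 98.60 GPa, ρ = 8602 kg/m³
  copper: M = 13.2 MN·m/kg
  bronze: M = 11.5 MN·m/kg
  brass: M = 11.5 MN·m/kg
  GFRP laminate: M = 11.0 MN·m/kg
Copper ranks first.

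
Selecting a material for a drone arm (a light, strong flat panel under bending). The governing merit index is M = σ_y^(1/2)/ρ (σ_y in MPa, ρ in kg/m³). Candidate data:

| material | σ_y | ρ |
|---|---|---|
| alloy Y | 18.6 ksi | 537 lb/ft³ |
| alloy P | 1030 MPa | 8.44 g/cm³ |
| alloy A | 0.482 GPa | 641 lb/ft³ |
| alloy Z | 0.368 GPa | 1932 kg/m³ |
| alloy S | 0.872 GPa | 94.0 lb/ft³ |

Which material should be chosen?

alloy S

In SI units:
  alloy Y: σ_y = 128.2 MPa, ρ = 8602 kg/m³
  alloy P: σ_y = 1030 MPa, ρ = 8440 kg/m³
  alloy A: σ_y = 482.0 MPa, ρ = 10270 kg/m³
  alloy Z: σ_y = 368.0 MPa, ρ = 1932 kg/m³
  alloy S: σ_y = 872.0 MPa, ρ = 1506 kg/m³
  alloy S: M = 19.6×10⁻³
  alloy Z: M = 9.93×10⁻³
  alloy P: M = 3.80×10⁻³
  alloy A: M = 2.14×10⁻³
  alloy Y: M = 1.32×10⁻³
Highest index: alloy S.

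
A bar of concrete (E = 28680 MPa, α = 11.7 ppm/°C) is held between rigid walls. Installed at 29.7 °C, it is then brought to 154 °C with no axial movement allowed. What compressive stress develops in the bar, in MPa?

E = 28680 MPa = 28.68 GPa.
ΔT = 124.3 K. Constrained thermal stress σ = E·α·ΔT = 28.68×10³ MPa × 11.7×10⁻⁶ × 124.3 = 41.7 MPa (compressive).

41.7 MPa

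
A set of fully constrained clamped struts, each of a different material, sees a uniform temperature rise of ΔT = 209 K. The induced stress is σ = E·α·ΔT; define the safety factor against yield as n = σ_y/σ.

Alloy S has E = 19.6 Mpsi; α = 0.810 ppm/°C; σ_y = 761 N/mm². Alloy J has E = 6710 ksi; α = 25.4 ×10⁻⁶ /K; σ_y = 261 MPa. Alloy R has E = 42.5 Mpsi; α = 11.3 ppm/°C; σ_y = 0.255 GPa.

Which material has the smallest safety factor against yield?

alloy R

Per material, after unit conversion:
  alloy S: E = 135.1, α = 0.810, σ_y = 761.0 → σ = 22.9 MPa, n = 33.3
  alloy J: E = 46.26, α = 25.4, σ_y = 261.0 → σ = 246 MPa, n = 1.06
  alloy R: E = 293.0, α = 11.3, σ_y = 255.0 → σ = 692 MPa, n = 0.368
The minimum is alloy R at n = 0.368.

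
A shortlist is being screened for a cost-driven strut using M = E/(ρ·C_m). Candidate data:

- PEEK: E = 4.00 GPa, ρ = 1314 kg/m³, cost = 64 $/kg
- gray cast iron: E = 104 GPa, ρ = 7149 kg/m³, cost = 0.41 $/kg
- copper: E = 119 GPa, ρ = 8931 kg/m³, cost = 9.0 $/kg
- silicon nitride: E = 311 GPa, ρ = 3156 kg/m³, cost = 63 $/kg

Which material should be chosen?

gray cast iron

Per-candidate index values:
  gray cast iron: M = 35.5 MN·m per $
  silicon nitride: M = 1.56 MN·m per $
  copper: M = 1.48 MN·m per $
  PEEK: M = 0.0476 MN·m per $
The maximum is for gray cast iron.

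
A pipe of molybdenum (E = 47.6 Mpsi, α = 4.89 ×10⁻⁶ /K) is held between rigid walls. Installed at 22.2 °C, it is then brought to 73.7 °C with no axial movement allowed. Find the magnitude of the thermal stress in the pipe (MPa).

E = 47.6 Mpsi = 328.2 GPa.
ΔT = 51.50 K. Constrained thermal stress σ = E·α·ΔT = 328.2×10³ MPa × 4.89×10⁻⁶ × 51.50 = 82.6 MPa (compressive).

82.6 MPa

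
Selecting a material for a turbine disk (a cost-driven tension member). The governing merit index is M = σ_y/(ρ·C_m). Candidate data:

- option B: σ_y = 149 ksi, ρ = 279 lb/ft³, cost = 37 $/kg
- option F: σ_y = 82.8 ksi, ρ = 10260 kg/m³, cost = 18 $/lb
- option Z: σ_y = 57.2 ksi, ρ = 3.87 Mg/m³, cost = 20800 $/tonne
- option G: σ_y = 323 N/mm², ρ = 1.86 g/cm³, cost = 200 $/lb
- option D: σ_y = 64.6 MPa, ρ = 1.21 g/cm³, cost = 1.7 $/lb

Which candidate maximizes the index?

Convert each candidate to consistent units, then evaluate M:
  option B: σ_y = 1027 MPa, ρ = 4469 kg/m³, cost = 37.00 $/kg
  option F: σ_y = 570.9 MPa, ρ = 10260 kg/m³, cost = 39.68 $/kg
  option Z: σ_y = 394.4 MPa, ρ = 3870 kg/m³, cost = 20.80 $/kg
  option G: σ_y = 323.0 MPa, ρ = 1860 kg/m³, cost = 440.9 $/kg
  option D: σ_y = 64.60 MPa, ρ = 1210 kg/m³, cost = 3.748 $/kg
  option D: M = 14.2 kN·m per $
  option B: M = 6.21 kN·m per $
  option Z: M = 4.90 kN·m per $
  option F: M = 1.40 kN·m per $
  option G: M = 0.394 kN·m per $
The maximum is for option D.

option D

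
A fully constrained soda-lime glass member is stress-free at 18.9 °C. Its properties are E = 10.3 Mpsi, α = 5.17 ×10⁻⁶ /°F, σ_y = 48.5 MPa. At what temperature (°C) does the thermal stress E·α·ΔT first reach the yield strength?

92.3 °C

E = 10.3 Mpsi = 71.02 GPa.
α = 5.17×10⁻⁶/°F × 9/5 = 9.31×10⁻⁶/K.
E·α·ΔT = 48.50 MPa ⇒ ΔT = 48.50 / (71.02×10³ × 9.31×10⁻⁶) = 73.39 K.
T = 18.9 + 73.39 = 92.29 °C.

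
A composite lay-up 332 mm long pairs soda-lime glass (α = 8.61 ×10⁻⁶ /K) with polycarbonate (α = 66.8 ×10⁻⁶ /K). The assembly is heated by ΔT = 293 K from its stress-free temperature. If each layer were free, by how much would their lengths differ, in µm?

Δα = |8.61 − 66.8|×10⁻⁶/K = 58.2×10⁻⁶/K.
ΔL_mismatch = Δα·L·ΔT = 58.2×10⁻⁶ × 332.0 mm × 293.0 K = 5660 µm.

5660 µm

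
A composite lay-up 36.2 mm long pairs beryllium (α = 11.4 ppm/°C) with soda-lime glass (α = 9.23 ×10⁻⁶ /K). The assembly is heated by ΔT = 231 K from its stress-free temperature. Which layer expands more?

α(beryllium) = 11.4×10⁻⁶/K vs α(soda-lime glass) = 9.23×10⁻⁶/K.
Higher α expands more for the same ΔT: beryllium.

beryllium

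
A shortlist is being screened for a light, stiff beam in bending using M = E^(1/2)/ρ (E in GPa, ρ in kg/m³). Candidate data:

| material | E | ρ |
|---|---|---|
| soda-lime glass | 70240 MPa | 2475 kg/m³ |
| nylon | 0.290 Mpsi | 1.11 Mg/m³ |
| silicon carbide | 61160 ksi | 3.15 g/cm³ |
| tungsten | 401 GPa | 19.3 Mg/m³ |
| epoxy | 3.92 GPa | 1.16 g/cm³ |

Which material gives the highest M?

silicon carbide

In SI units:
  soda-lime glass: E = 70.24 GPa, ρ = 2475 kg/m³
  nylon: E = 1.999 GPa, ρ = 1110 kg/m³
  silicon carbide: E = 421.7 GPa, ρ = 3150 kg/m³
  tungsten: E = 401.0 GPa, ρ = 19300 kg/m³
  epoxy: E = 3.920 GPa, ρ = 1160 kg/m³
  silicon carbide: M = 6.52×10⁻³
  soda-lime glass: M = 3.39×10⁻³
  epoxy: M = 1.71×10⁻³
  nylon: M = 1.27×10⁻³
  tungsten: M = 1.04×10⁻³
Silicon carbide ranks first.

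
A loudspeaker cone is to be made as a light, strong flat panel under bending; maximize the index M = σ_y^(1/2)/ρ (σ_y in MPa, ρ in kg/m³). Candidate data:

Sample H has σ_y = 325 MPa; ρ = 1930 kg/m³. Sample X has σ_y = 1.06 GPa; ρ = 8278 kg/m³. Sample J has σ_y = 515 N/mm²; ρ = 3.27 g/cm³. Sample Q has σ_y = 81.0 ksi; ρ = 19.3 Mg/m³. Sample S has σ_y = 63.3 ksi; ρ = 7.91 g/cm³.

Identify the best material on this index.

sample H

Convert each candidate to consistent units, then evaluate M:
  sample H: σ_y = 325.0 MPa, ρ = 1930 kg/m³
  sample X: σ_y = 1060 MPa, ρ = 8278 kg/m³
  sample J: σ_y = 515.0 MPa, ρ = 3270 kg/m³
  sample Q: σ_y = 558.5 MPa, ρ = 19300 kg/m³
  sample S: σ_y = 436.4 MPa, ρ = 7910 kg/m³
  sample H: M = 9.34×10⁻³
  sample J: M = 6.94×10⁻³
  sample X: M = 3.93×10⁻³
  sample S: M = 2.64×10⁻³
  sample Q: M = 1.22×10⁻³
Sample H ranks first.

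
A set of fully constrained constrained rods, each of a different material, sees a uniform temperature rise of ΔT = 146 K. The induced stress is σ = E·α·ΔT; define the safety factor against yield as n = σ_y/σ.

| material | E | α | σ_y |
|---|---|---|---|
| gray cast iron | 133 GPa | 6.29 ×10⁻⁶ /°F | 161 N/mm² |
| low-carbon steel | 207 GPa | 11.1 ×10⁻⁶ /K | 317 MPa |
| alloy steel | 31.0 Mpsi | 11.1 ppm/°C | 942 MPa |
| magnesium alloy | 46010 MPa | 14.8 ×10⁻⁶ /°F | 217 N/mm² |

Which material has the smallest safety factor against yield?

gray cast iron

Converting E to GPa, α to ×10⁻⁶/K, σ_y to MPa, then σ and n for each:
  gray cast iron: E = 133.0, α = 11.3, σ_y = 161.0 → σ = 220 MPa, n = 0.732
  low-carbon steel: E = 207.0, α = 11.1, σ_y = 317.0 → σ = 335 MPa, n = 0.945
  alloy steel: E = 213.7, α = 11.1, σ_y = 942.0 → σ = 346 MPa, n = 2.72
  magnesium alloy: E = 46.01, α = 26.6, σ_y = 217.0 → σ = 179 MPa, n = 1.21
Gray cast iron has the lowest safety factor, n = 0.732.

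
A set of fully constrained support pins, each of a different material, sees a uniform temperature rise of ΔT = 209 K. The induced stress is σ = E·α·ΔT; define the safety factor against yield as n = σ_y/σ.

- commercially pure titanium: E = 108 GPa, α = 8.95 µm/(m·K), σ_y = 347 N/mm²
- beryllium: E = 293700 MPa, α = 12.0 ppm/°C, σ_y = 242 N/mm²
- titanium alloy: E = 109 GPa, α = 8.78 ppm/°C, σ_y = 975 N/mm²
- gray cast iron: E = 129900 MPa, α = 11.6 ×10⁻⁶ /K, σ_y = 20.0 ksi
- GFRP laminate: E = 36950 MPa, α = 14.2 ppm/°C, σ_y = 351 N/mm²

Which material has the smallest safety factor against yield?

beryllium

With everything in SI (GPa, ×10⁻⁶/K, MPa):
  commercially pure titanium: E = 108.0, α = 8.95, σ_y = 347.0 → σ = 202 MPa, n = 1.72
  beryllium: E = 293.7, α = 12.0, σ_y = 242.0 → σ = 737 MPa, n = 0.329
  titanium alloy: E = 109.0, α = 8.78, σ_y = 975.0 → σ = 200 MPa, n = 4.87
  gray cast iron: E = 129.9, α = 11.6, σ_y = 137.9 → σ = 315 MPa, n = 0.438
  GFRP laminate: E = 36.95, α = 14.2, σ_y = 351.0 → σ = 110 MPa, n = 3.20
Beryllium has the lowest safety factor, n = 0.329.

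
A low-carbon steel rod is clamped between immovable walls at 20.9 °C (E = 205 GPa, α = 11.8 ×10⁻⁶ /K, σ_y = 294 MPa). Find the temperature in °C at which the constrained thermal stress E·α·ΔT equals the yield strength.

142 °C

E·α·ΔT = 294.0 MPa ⇒ ΔT = 294.0 / (205.0×10³ × 11.8×10⁻⁶) = 121.5 K.
T = 20.9 + 121.5 = 142.4 °C.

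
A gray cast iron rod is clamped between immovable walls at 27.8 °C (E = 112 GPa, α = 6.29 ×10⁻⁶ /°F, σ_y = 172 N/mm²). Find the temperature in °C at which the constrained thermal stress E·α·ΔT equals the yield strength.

163 °C

α = 6.29×10⁻⁶/°F × 9/5 = 11.3×10⁻⁶/K.
σ_y = 172 N/mm² = 172.0 MPa.
E·α·ΔT = 172.0 MPa ⇒ ΔT = 172.0 / (112.0×10³ × 11.3×10⁻⁶) = 135.6 K.
T = 27.8 + 135.6 = 163.4 °C.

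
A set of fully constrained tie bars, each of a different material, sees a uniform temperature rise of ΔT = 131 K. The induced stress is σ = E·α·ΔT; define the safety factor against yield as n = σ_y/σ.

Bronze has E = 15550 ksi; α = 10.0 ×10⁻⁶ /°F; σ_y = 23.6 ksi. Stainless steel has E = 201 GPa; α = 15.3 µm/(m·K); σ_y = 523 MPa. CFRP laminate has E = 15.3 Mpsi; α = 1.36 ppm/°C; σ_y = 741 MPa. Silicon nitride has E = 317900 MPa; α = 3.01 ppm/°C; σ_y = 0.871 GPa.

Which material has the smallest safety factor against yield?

bronze

Converting E to GPa, α to ×10⁻⁶/K, σ_y to MPa, then σ and n for each:
  bronze: E = 107.2, α = 18.0, σ_y = 162.7 → σ = 253 MPa, n = 0.644
  stainless steel: E = 201.0, α = 15.3, σ_y = 523.0 → σ = 403 MPa, n = 1.30
  CFRP laminate: E = 105.5, α = 1.36, σ_y = 741.0 → σ = 18.8 MPa, n = 39.4
  silicon nitride: E = 317.9, α = 3.01, σ_y = 871.0 → σ = 125 MPa, n = 6.95
Smallest n: bronze with n = 0.644.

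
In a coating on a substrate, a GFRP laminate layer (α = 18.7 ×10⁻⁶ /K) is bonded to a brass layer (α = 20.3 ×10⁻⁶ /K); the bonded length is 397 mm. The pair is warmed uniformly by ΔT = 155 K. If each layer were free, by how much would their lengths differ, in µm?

98.5 µm

Δα = |18.7 − 20.3|×10⁻⁶/K = 1.60×10⁻⁶/K.
ΔL_mismatch = Δα·L·ΔT = 1.60×10⁻⁶ × 397.0 mm × 155.0 K = 98.5 µm.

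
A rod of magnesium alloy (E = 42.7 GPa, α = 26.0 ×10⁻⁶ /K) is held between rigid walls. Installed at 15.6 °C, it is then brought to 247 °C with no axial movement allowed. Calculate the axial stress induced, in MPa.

ΔT = 231.4 K. Constrained thermal stress σ = E·α·ΔT = 42.70×10³ MPa × 26.0×10⁻⁶ × 231.4 = 257 MPa (compressive).

257 MPa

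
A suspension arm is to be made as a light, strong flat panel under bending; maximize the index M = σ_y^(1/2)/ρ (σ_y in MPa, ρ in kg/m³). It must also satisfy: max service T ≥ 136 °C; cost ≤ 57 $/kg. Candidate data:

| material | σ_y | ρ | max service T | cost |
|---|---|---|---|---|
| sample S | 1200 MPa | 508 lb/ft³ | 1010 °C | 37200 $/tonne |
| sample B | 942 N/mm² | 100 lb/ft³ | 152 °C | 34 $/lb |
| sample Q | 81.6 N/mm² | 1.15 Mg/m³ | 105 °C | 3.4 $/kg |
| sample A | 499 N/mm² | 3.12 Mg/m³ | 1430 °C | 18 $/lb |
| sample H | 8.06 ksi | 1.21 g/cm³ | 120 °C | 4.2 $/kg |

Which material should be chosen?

Screen on constraints: max service T ≥ 136 °C; cost ≤ 57 $/kg. Survivors: sample S, sample A.
Normalizing units and computing the index:
  sample S: σ_y = 1200 MPa, ρ = 8137 kg/m³
  sample A: σ_y = 499.0 MPa, ρ = 3120 kg/m³
  sample A: M = 7.16×10⁻³
  sample S: M = 4.26×10⁻³
The maximum is for sample A.

sample A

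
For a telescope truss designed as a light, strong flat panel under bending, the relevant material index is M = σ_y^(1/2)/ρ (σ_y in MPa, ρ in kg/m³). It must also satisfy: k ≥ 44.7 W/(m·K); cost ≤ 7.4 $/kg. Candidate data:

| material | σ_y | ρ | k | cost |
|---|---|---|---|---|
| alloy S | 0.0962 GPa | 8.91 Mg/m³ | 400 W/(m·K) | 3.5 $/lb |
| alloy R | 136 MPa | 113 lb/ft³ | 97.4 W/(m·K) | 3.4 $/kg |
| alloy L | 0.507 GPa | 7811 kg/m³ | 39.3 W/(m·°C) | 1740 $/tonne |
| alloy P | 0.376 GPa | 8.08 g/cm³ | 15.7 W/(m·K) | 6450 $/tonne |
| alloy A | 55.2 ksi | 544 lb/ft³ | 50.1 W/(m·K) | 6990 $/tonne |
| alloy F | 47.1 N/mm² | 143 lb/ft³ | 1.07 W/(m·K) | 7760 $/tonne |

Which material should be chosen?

alloy R

Screen on constraints: k ≥ 44.7 W/(m·K); cost ≤ 7.4 $/kg. Survivors: alloy R, alloy A.
Normalizing units and computing the index:
  alloy R: σ_y = 136.0 MPa, ρ = 1810 kg/m³
  alloy A: σ_y = 380.6 MPa, ρ = 8714 kg/m³
  alloy R: M = 6.44×10⁻³
  alloy A: M = 2.24×10⁻³
Highest index: alloy R.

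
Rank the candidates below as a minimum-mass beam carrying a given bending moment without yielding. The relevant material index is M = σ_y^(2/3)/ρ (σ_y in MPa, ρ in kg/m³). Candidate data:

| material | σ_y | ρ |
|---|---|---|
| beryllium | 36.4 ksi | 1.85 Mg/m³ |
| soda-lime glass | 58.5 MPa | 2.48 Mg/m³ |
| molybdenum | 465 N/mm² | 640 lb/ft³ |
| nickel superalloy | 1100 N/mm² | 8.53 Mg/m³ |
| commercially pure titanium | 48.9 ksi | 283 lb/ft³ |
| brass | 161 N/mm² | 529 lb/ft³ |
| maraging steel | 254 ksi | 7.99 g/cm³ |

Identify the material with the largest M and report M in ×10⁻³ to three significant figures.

Normalizing units and computing the index:
  beryllium: σ_y = 251.0 MPa, ρ = 1850 kg/m³
  soda-lime glass: σ_y = 58.50 MPa, ρ = 2480 kg/m³
  molybdenum: σ_y = 465.0 MPa, ρ = 10250 kg/m³
  nickel superalloy: σ_y = 1100 MPa, ρ = 8530 kg/m³
  commercially pure titanium: σ_y = 337.2 MPa, ρ = 4533 kg/m³
  brass: σ_y = 161.0 MPa, ρ = 8474 kg/m³
  maraging steel: σ_y = 1751 MPa, ρ = 7990 kg/m³
  beryllium: M = 21.5×10⁻³
  maraging steel: M = 18.2×10⁻³
  nickel superalloy: M = 12.5×10⁻³
  commercially pure titanium: M = 10.7×10⁻³
  soda-lime glass: M = 6.08×10⁻³
  molybdenum: M = 5.85×10⁻³
  brass: M = 3.49×10⁻³
Beryllium ranks first.

beryllium, M = 21.5×10⁻³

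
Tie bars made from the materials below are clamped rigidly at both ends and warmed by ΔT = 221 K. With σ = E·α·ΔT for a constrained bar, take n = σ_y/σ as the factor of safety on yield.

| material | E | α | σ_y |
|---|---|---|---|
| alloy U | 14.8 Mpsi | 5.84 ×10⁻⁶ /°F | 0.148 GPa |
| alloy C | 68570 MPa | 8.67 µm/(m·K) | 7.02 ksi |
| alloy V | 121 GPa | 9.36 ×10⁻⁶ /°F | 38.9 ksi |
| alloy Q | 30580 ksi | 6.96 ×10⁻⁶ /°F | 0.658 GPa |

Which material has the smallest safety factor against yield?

Per material, after unit conversion:
  alloy U: E = 102.0, α = 10.5, σ_y = 148.0 → σ = 237 MPa, n = 0.624
  alloy C: E = 68.57, α = 8.67, σ_y = 48.40 → σ = 131 MPa, n = 0.368
  alloy V: E = 121.0, α = 16.8, σ_y = 268.2 → σ = 451 MPa, n = 0.595
  alloy Q: E = 210.8, α = 12.5, σ_y = 658.0 → σ = 584 MPa, n = 1.13
Smallest n: alloy C with n = 0.368.

alloy C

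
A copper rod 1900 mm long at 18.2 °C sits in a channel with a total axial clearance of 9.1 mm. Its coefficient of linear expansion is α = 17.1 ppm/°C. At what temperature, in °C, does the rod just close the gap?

α·L₀·ΔT = 9.1 mm ⇒ ΔT = 9.1 / (17.1×10⁻⁶ × 1900.0) = 280.1 K.
T = 18.2 + 280.1 = 298.3 °C.

298 °C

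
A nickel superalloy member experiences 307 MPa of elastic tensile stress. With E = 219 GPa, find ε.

ε = σ/E = 307 / 219000 = 1.40×10⁻³.

1.40×10⁻³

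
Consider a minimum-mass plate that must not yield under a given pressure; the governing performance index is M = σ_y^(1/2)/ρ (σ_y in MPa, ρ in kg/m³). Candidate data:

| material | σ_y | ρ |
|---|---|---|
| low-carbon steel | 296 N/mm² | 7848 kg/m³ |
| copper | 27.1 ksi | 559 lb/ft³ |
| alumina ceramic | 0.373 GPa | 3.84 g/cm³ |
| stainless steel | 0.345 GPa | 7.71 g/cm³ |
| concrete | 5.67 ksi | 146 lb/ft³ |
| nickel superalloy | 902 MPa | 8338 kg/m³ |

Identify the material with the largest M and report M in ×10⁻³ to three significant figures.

alumina ceramic, M = 5.03×10⁻³

After converting to SI:
  low-carbon steel: σ_y = 296.0 MPa, ρ = 7848 kg/m³
  copper: σ_y = 186.8 MPa, ρ = 8954 kg/m³
  alumina ceramic: σ_y = 373.0 MPa, ρ = 3840 kg/m³
  stainless steel: σ_y = 345.0 MPa, ρ = 7710 kg/m³
  concrete: σ_y = 39.09 MPa, ρ = 2339 kg/m³
  nickel superalloy: σ_y = 902.0 MPa, ρ = 8338 kg/m³
  alumina ceramic: M = 5.03×10⁻³
  nickel superalloy: M = 3.60×10⁻³
  concrete: M = 2.67×10⁻³
  stainless steel: M = 2.41×10⁻³
  low-carbon steel: M = 2.19×10⁻³
  copper: M = 1.53×10⁻³
Alumina ceramic ranks first.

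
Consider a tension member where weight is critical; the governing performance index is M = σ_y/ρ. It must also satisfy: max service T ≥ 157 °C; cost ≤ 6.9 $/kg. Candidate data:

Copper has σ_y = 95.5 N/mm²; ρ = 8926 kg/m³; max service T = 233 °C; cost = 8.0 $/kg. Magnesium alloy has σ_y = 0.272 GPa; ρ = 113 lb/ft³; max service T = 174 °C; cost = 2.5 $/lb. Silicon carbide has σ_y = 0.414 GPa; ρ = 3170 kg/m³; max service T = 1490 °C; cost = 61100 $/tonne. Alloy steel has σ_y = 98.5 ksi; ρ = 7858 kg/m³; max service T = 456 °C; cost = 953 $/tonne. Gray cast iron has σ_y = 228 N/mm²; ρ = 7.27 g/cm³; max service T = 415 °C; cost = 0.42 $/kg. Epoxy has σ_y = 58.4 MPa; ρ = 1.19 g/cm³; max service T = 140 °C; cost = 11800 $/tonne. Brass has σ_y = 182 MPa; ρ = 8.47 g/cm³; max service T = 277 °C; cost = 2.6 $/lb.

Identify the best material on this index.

Screen on constraints: max service T ≥ 157 °C; cost ≤ 6.9 $/kg. Survivors: magnesium alloy, alloy steel, gray cast iron, brass.
Convert each candidate to consistent units, then evaluate M:
  magnesium alloy: σ_y = 272.0 MPa, ρ = 1810 kg/m³
  alloy steel: σ_y = 679.1 MPa, ρ = 7858 kg/m³
  gray cast iron: σ_y = 228.0 MPa, ρ = 7270 kg/m³
  brass: σ_y = 182.0 MPa, ρ = 8470 kg/m³
  magnesium alloy: M = 150 kN·m/kg
  alloy steel: M = 86.4 kN·m/kg
  gray cast iron: M = 31.4 kN·m/kg
  brass: M = 21.5 kN·m/kg
Magnesium alloy ranks first.

magnesium alloy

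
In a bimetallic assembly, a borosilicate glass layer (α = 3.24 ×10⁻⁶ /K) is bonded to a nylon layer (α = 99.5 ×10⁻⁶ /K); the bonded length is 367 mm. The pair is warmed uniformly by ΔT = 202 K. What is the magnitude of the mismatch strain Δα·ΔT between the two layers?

Δα = |3.24 − 99.5|×10⁻⁶/K = 96.3×10⁻⁶/K.
Mismatch strain = Δα·ΔT = 96.3×10⁻⁶ × 202.0 = 0.0194.

0.0194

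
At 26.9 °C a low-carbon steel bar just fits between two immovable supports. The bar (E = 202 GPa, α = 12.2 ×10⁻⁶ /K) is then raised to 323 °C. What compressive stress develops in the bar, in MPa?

ΔT = 296.1 K. Constrained thermal stress σ = E·α·ΔT = 202.0×10³ MPa × 12.2×10⁻⁶ × 296.1 = 730 MPa (compressive).

730 MPa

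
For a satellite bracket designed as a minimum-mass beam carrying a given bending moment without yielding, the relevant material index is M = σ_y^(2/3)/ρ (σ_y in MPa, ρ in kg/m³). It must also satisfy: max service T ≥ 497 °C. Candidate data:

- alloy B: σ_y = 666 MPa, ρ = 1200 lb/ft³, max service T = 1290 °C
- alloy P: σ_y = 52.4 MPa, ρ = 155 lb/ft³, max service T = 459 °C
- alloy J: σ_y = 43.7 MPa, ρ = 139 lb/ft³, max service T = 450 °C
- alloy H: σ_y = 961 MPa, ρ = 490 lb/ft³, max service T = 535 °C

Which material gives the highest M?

alloy H

Screen on constraints: max service T ≥ 497 °C. Survivors: alloy B, alloy H.
Putting every candidate on a common basis:
  alloy B: σ_y = 666.0 MPa, ρ = 19220 kg/m³
  alloy H: σ_y = 961.0 MPa, ρ = 7849 kg/m³
  alloy H: M = 12.4×10⁻³
  alloy B: M = 3.97×10⁻³
Highest index: alloy H.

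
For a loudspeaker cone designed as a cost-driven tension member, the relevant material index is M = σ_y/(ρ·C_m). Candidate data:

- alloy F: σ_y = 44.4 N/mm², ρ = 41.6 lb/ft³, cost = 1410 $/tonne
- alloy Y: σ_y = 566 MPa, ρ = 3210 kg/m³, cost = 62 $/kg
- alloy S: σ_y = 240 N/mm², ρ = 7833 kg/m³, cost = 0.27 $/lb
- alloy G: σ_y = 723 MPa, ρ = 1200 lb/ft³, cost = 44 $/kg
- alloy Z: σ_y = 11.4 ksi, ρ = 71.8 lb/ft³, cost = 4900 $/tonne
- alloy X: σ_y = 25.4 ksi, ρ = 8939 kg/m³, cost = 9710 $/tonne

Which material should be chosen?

After converting to SI:
  alloy F: σ_y = 44.40 MPa, ρ = 666.4 kg/m³, cost = 1.410 $/kg
  alloy Y: σ_y = 566.0 MPa, ρ = 3210 kg/m³, cost = 62.00 $/kg
  alloy S: σ_y = 240.0 MPa, ρ = 7833 kg/m³, cost = 0.5952 $/kg
  alloy G: σ_y = 723.0 MPa, ρ = 19220 kg/m³, cost = 44.00 $/kg
  alloy Z: σ_y = 78.60 MPa, ρ = 1150 kg/m³, cost = 4.900 $/kg
  alloy X: σ_y = 175.1 MPa, ρ = 8939 kg/m³, cost = 9.710 $/kg
  alloy S: M = 51.5 kN·m per $
  alloy F: M = 47.3 kN·m per $
  alloy Z: M = 13.9 kN·m per $
  alloy Y: M = 2.84 kN·m per $
  alloy X: M = 2.02 kN·m per $
  alloy G: M = 0.855 kN·m per $
Alloy S ranks first.

alloy S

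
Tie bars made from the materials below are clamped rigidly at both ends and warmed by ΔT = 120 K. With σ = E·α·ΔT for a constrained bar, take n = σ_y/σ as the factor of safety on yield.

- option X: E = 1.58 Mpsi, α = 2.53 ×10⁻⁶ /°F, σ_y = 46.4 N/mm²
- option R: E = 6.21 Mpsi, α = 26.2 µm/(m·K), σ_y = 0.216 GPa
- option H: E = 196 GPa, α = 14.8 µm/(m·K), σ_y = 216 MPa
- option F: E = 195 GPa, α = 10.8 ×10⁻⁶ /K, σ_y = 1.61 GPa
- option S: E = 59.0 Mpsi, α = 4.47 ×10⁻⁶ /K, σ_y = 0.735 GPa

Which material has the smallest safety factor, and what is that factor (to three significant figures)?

Per material, after unit conversion:
  option X: E = 10.89, α = 4.55, σ_y = 46.40 → σ = 5.95 MPa, n = 7.79
  option R: E = 42.82, α = 26.2, σ_y = 216.0 → σ = 135 MPa, n = 1.60
  option H: E = 196.0, α = 14.8, σ_y = 216.0 → σ = 348 MPa, n = 0.621
  option F: E = 195.0, α = 10.8, σ_y = 1610 → σ = 253 MPa, n = 6.37
  option S: E = 406.8, α = 4.47, σ_y = 735.0 → σ = 218 MPa, n = 3.37
The minimum is option H at n = 0.621.

option H, n = 0.621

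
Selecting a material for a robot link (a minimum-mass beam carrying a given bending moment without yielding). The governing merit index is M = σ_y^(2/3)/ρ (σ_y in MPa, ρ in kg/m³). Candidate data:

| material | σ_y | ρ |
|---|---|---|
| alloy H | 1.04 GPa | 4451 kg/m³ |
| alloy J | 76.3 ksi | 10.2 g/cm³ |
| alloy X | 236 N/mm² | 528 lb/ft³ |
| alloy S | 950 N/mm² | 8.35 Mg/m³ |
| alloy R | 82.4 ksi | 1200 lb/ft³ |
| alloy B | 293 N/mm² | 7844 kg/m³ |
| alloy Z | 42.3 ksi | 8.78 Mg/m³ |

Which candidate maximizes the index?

alloy H

In SI units:
  alloy H: σ_y = 1040 MPa, ρ = 4451 kg/m³
  alloy J: σ_y = 526.1 MPa, ρ = 10200 kg/m³
  alloy X: σ_y = 236.0 MPa, ρ = 8458 kg/m³
  alloy S: σ_y = 950.0 MPa, ρ = 8350 kg/m³
  alloy R: σ_y = 568.1 MPa, ρ = 19220 kg/m³
  alloy B: σ_y = 293.0 MPa, ρ = 7844 kg/m³
  alloy Z: σ_y = 291.6 MPa, ρ = 8780 kg/m³
  alloy H: M = 23.1×10⁻³
  alloy S: M = 11.6×10⁻³
  alloy J: M = 6.39×10⁻³
  alloy B: M = 5.62×10⁻³
  alloy Z: M = 5.01×10⁻³
  alloy X: M = 4.52×10⁻³
  alloy R: M = 3.57×10⁻³
The maximum is for alloy H.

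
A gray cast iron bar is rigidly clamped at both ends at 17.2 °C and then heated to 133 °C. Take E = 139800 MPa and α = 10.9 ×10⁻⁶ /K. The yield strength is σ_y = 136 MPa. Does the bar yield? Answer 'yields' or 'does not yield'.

E = 139800 MPa = 139.8 GPa.
ΔT = 115.8 K. Constrained thermal stress σ = E·α·ΔT = 139.8×10³ MPa × 10.9×10⁻⁶ × 115.8 = 176 MPa (compressive).
Compare to σ_y = 136 MPa: σ ≥ σ_y, so it yields.

yields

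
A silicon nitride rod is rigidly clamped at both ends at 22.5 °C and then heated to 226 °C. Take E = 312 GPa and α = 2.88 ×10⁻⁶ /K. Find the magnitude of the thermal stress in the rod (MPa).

183 MPa

ΔT = 203.5 K. Constrained thermal stress σ = E·α·ΔT = 312.0×10³ MPa × 2.88×10⁻⁶ × 203.5 = 183 MPa (compressive).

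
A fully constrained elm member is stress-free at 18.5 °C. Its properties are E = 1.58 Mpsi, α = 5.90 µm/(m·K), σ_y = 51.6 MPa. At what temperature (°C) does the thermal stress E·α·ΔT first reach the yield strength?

821 °C

E = 1.58 Mpsi = 10.89 GPa.
E·α·ΔT = 51.60 MPa ⇒ ΔT = 51.60 / (10.89×10³ × 5.90×10⁻⁶) = 802.8 K.
T = 18.5 + 802.8 = 821.3 °C.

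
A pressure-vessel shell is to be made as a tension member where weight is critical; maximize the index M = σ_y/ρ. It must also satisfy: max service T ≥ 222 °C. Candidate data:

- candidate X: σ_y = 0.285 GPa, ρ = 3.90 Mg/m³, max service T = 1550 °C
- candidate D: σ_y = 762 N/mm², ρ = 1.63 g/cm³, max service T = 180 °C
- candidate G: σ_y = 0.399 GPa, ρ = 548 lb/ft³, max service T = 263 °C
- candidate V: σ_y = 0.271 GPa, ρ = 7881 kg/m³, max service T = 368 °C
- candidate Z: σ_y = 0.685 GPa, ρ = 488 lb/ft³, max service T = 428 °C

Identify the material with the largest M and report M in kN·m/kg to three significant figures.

candidate Z, M = 87.6 kN·m/kg

Screen on constraints: max service T ≥ 222 °C. Survivors: candidate X, candidate G, candidate V, candidate Z.
In SI units:
  candidate X: σ_y = 285.0 MPa, ρ = 3900 kg/m³
  candidate G: σ_y = 399.0 MPa, ρ = 8778 kg/m³
  candidate V: σ_y = 271.0 MPa, ρ = 7881 kg/m³
  candidate Z: σ_y = 685.0 MPa, ρ = 7817 kg/m³
  candidate Z: M = 87.6 kN·m/kg
  candidate X: M = 73.1 kN·m/kg
  candidate G: M = 45.5 kN·m/kg
  candidate V: M = 34.4 kN·m/kg
Highest index: candidate Z.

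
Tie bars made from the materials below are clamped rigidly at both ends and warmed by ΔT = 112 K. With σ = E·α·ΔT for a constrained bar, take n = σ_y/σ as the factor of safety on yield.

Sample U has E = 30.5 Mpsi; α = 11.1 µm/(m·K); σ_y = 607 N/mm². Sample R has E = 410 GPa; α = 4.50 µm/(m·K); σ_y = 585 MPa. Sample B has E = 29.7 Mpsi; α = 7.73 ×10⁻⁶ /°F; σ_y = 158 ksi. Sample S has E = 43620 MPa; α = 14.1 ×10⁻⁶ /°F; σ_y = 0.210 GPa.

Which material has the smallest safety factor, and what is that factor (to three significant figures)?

sample S, n = 1.69

With everything in SI (GPa, ×10⁻⁶/K, MPa):
  sample U: E = 210.3, α = 11.1, σ_y = 607.0 → σ = 261 MPa, n = 2.32
  sample R: E = 410.0, α = 4.50, σ_y = 585.0 → σ = 207 MPa, n = 2.83
  sample B: E = 204.8, α = 13.9, σ_y = 1089 → σ = 319 MPa, n = 3.41
  sample S: E = 43.62, α = 25.4, σ_y = 210.0 → σ = 124 MPa, n = 1.69
Sample S has the lowest safety factor, n = 1.69.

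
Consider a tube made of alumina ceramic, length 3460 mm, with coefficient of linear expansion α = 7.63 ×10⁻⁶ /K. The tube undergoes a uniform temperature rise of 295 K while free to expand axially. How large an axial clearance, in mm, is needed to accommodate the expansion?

7.79 mm

ΔL = α·L₀·ΔT = 7.63×10⁻⁶ × 3460 mm × 295.0 K = 7.79 mm.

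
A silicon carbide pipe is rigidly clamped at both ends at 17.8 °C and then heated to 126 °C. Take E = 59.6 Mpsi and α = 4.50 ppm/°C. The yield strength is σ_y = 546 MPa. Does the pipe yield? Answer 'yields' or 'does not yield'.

does not yield

E = 59.6 Mpsi = 410.9 GPa.
ΔT = 108.2 K. Constrained thermal stress σ = E·α·ΔT = 410.9×10³ MPa × 4.50×10⁻⁶ × 108.2 = 200 MPa (compressive).
Compare to σ_y = 546 MPa: σ < σ_y, so it does not yield.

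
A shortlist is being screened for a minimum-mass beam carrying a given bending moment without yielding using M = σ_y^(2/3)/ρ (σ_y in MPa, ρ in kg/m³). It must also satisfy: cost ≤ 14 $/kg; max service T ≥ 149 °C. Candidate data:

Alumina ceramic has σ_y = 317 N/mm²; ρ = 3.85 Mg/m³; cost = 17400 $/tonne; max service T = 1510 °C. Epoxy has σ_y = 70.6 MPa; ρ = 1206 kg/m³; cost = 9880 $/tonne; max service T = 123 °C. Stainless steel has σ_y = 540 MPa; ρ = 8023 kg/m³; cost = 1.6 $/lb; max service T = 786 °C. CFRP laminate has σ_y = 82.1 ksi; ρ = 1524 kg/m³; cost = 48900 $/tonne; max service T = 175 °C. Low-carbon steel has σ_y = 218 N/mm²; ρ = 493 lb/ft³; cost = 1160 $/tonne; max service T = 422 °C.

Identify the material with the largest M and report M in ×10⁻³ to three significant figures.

stainless steel, M = 8.27×10⁻³

Screen on constraints: cost ≤ 14 $/kg; max service T ≥ 149 °C. Survivors: stainless steel, low-carbon steel.
After converting to SI:
  stainless steel: σ_y = 540.0 MPa, ρ = 8023 kg/m³
  low-carbon steel: σ_y = 218.0 MPa, ρ = 7897 kg/m³
  stainless steel: M = 8.27×10⁻³
  low-carbon steel: M = 4.59×10⁻³
Stainless steel has the largest M.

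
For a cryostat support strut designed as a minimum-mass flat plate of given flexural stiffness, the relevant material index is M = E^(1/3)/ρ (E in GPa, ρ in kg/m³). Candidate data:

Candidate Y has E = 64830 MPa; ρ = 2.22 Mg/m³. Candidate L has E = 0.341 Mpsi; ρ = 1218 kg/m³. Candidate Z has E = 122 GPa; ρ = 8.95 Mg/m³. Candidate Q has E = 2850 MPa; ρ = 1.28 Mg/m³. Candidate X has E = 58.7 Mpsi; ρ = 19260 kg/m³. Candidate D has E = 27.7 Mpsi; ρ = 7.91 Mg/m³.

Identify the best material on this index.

candidate Y

In SI units:
  candidate Y: E = 64.83 GPa, ρ = 2220 kg/m³
  candidate L: E = 2.351 GPa, ρ = 1218 kg/m³
  candidate Z: E = 122.0 GPa, ρ = 8950 kg/m³
  candidate Q: E = 2.850 GPa, ρ = 1280 kg/m³
  candidate X: E = 404.7 GPa, ρ = 19260 kg/m³
  candidate D: E = 191.0 GPa, ρ = 7910 kg/m³
  candidate Y: M = 1.81×10⁻³
  candidate Q: M = 1.11×10⁻³
  candidate L: M = 1.09×10⁻³
  candidate D: M = 0.728×10⁻³
  candidate Z: M = 0.554×10⁻³
  candidate X: M = 0.384×10⁻³
The maximum is for candidate Y.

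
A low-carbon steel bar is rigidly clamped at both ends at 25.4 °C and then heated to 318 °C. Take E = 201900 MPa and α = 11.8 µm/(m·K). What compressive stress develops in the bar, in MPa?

E = 201900 MPa = 201.9 GPa.
ΔT = 292.6 K. Constrained thermal stress σ = E·α·ΔT = 201.9×10³ MPa × 11.8×10⁻⁶ × 292.6 = 697 MPa (compressive).

697 MPa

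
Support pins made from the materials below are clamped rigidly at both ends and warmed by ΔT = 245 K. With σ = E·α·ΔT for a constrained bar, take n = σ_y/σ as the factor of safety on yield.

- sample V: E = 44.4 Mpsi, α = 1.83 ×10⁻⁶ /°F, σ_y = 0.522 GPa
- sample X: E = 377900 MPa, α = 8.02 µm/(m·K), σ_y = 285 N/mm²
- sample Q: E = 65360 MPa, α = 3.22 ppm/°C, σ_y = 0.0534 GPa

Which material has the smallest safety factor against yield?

sample X

With everything in SI (GPa, ×10⁻⁶/K, MPa):
  sample V: E = 306.1, α = 3.29, σ_y = 522.0 → σ = 247 MPa, n = 2.11
  sample X: E = 377.9, α = 8.02, σ_y = 285.0 → σ = 743 MPa, n = 0.384
  sample Q: E = 65.36, α = 3.22, σ_y = 53.40 → σ = 51.6 MPa, n = 1.04
Smallest n: sample X with n = 0.384.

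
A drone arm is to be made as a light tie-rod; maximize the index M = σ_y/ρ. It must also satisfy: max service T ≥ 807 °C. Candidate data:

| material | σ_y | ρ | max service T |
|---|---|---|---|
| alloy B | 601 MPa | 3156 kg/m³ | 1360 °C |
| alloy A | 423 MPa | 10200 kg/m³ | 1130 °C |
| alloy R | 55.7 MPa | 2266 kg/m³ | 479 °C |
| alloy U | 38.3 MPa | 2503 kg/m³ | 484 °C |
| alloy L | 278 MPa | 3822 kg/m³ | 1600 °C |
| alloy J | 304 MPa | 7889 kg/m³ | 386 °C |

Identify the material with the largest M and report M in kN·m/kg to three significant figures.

Screen on constraints: max service T ≥ 807 °C. Survivors: alloy B, alloy A, alloy L.
Computing M directly (units already consistent):
  alloy B: M = 190 kN·m/kg
  alloy L: M = 72.7 kN·m/kg
  alloy A: M = 41.5 kN·m/kg
The maximum is for alloy B.

alloy B, M = 190 kN·m/kg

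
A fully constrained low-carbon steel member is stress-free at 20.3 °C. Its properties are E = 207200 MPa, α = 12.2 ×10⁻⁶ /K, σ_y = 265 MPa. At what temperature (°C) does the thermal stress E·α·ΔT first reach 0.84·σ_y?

E = 207200 MPa = 207.2 GPa.
E·α·ΔT = 222.6 MPa ⇒ ΔT = 222.6 / (207.2×10³ × 12.2×10⁻⁶) = 88.06 K.
T = 20.3 + 88.06 = 108.4 °C.

108 °C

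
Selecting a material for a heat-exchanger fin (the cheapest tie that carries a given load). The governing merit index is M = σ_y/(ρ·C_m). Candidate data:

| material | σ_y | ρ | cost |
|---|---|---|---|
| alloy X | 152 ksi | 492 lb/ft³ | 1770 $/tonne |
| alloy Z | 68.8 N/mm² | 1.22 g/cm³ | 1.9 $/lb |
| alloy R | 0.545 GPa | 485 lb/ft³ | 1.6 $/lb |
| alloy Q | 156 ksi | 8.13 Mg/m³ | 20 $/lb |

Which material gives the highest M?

Putting every candidate on a common basis:
  alloy X: σ_y = 1048 MPa, ρ = 7881 kg/m³, cost = 1.770 $/kg
  alloy Z: σ_y = 68.80 MPa, ρ = 1220 kg/m³, cost = 4.189 $/kg
  alloy R: σ_y = 545.0 MPa, ρ = 7769 kg/m³, cost = 3.527 $/kg
  alloy Q: σ_y = 1076 MPa, ρ = 8130 kg/m³, cost = 44.09 $/kg
  alloy X: M = 75.1 kN·m per $
  alloy R: M = 19.9 kN·m per $
  alloy Z: M = 13.5 kN·m per $
  alloy Q: M = 3.00 kN·m per $
Highest index: alloy X.

alloy X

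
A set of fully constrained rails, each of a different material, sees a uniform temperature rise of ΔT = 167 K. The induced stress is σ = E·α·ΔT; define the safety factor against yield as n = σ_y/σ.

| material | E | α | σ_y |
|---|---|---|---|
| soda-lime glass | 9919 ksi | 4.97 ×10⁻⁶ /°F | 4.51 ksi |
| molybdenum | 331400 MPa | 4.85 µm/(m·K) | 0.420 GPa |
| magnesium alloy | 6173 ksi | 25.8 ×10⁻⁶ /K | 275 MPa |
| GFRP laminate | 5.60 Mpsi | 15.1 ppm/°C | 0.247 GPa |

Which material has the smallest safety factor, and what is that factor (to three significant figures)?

soda-lime glass, n = 0.304

With everything in SI (GPa, ×10⁻⁶/K, MPa):
  soda-lime glass: E = 68.39, α = 8.95, σ_y = 31.10 → σ = 102 MPa, n = 0.304
  molybdenum: E = 331.4, α = 4.85, σ_y = 420.0 → σ = 268 MPa, n = 1.56
  magnesium alloy: E = 42.56, α = 25.8, σ_y = 275.0 → σ = 183 MPa, n = 1.50
  GFRP laminate: E = 38.61, α = 15.1, σ_y = 247.0 → σ = 97.4 MPa, n = 2.54
The minimum is soda-lime glass at n = 0.304.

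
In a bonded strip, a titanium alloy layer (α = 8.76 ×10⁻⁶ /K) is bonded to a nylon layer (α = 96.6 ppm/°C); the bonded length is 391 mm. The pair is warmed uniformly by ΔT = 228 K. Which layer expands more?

nylon

α(titanium alloy) = 8.76×10⁻⁶/K vs α(nylon) = 96.6×10⁻⁶/K.
Higher α expands more for the same ΔT: nylon.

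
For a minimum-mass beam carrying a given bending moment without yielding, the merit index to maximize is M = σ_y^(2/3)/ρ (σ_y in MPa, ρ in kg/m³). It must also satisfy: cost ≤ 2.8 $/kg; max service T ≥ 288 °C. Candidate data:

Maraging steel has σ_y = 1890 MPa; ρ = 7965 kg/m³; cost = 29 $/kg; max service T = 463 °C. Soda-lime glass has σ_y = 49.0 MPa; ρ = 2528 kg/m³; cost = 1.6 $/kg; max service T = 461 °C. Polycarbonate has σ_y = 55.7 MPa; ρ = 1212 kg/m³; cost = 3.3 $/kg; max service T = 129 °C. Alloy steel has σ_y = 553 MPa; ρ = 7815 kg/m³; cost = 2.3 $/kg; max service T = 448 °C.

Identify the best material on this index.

alloy steel

Screen on constraints: cost ≤ 2.8 $/kg; max service T ≥ 288 °C. Survivors: soda-lime glass, alloy steel.
Computing M directly (units already consistent):
  alloy steel: M = 8.62×10⁻³
  soda-lime glass: M = 5.30×10⁻³
Alloy steel has the largest M.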